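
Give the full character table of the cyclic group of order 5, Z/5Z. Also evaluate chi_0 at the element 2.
Character table of Z/5Z (irreps indexed chi_0,...,chi_4 with chi_k(m) = zeta_5^(k*m), zeta_5 = exp(2*pi*i/5)):
  irrep \ class  {0} (size 1)  {1} (size 1)    {2} (size 1)    {3} (size 1)    {4} (size 1)  
  chi_0          1             1               1               1               1             
  chi_1          1             exp(2*I*pi/5)   exp(4*I*pi/5)   exp(-4*I*pi/5)  exp(-2*I*pi/5)
  chi_2          1             exp(4*I*pi/5)   exp(-2*I*pi/5)  exp(2*I*pi/5)   exp(-4*I*pi/5)
  chi_3          1             exp(-4*I*pi/5)  exp(2*I*pi/5)   exp(-2*I*pi/5)  exp(4*I*pi/5) 
  chi_4          1             exp(-2*I*pi/5)  exp(-4*I*pi/5)  exp(4*I*pi/5)   exp(2*I*pi/5) 

Spot check: chi_0(2) = zeta_5^(0*2) = zeta_5^0 = 1.

Solution. Z/5Z is abelian, so all 5 irreducible complex representations are 1-dimensional. They are given by chi_k(m) = zeta_5^(k*m) for k = 0,...,4. Row orthogonality: sum_m chi_k(m) conj(chi_l(m)) = 5 * [k = l].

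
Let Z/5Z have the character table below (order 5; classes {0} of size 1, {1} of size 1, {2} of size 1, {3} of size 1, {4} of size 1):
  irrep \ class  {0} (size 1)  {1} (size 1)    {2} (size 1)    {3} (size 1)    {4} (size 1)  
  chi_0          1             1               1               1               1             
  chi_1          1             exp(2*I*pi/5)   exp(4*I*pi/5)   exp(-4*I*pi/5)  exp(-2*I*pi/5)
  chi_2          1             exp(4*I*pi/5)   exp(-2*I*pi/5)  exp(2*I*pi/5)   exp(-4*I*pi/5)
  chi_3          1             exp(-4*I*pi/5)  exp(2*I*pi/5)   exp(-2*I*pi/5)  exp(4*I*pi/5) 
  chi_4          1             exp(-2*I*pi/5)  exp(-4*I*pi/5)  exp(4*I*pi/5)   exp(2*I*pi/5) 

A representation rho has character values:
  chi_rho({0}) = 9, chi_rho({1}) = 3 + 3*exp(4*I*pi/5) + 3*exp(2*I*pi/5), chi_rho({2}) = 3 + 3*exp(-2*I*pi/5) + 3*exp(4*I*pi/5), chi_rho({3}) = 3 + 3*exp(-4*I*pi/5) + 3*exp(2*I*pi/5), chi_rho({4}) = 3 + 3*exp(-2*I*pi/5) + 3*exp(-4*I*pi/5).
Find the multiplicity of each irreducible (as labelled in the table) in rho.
Multiplicities: chi_0: 3, chi_1: 3, chi_2: 3, chi_3: 0, chi_4: 0.

Details: Use <chi_rho, chi> = (1/|G|) sum_C |C| * chi_rho(C) * conj(chi(C)) with |G| = 5 for each irreducible chi in the table:
  <chi_rho, chi_0> = (1/5)[1*(9)*conj(1) + 1*(3 + 3*exp(4*I*pi/5) + 3*exp(2*I*pi/5))*conj(1) + 1*(3 + 3*exp(-2*I*pi/5) + 3*exp(4*I*pi/5))*conj(1) + 1*(3 + 3*exp(-4*I*pi/5) + 3*exp(2*I*pi/5))*conj(1) + 1*(3 + 3*exp(-2*I*pi/5) + 3*exp(-4*I*pi/5))*conj(1)]
      = (1/5)[(9) + (3 + 3*exp(4*I*pi/5) + 3*exp(2*I*pi/5)) + (3 + 3*exp(-2*I*pi/5) + 3*exp(4*I*pi/5)) + (3 + 3*exp(-4*I*pi/5) + 3*exp(2*I*pi/5)) + (3 + 3*exp(-2*I*pi/5) + 3*exp(-4*I*pi/5))] = 15/5 = 3
  <chi_rho, chi_1> = (1/5)[1*(9)*conj(1) + 1*(3 + 3*exp(4*I*pi/5) + 3*exp(2*I*pi/5))*conj(exp(2*I*pi/5)) + 1*(3 + 3*exp(-2*I*pi/5) + 3*exp(4*I*pi/5))*conj(exp(4*I*pi/5)) + 1*(3 + 3*exp(-4*I*pi/5) + 3*exp(2*I*pi/5))*conj(exp(-4*I*pi/5)) + 1*(3 + 3*exp(-2*I*pi/5) + 3*exp(-4*I*pi/5))*conj(exp(-2*I*pi/5))]
      = (1/5)[(9) + (3 + 3*exp(-2*I*pi/5) + 3*exp(2*I*pi/5)) + (3 + 3*exp(-4*I*pi/5) + 3*exp(4*I*pi/5)) + (3 + 3*exp(-4*I*pi/5) + 3*exp(4*I*pi/5)) + (3 + 3*exp(-2*I*pi/5) + 3*exp(2*I*pi/5))] = 15/5 = 3
  <chi_rho, chi_2> = (1/5)[1*(9)*conj(1) + 1*(3 + 3*exp(4*I*pi/5) + 3*exp(2*I*pi/5))*conj(exp(4*I*pi/5)) + 1*(3 + 3*exp(-2*I*pi/5) + 3*exp(4*I*pi/5))*conj(exp(-2*I*pi/5)) + 1*(3 + 3*exp(-4*I*pi/5) + 3*exp(2*I*pi/5))*conj(exp(2*I*pi/5)) + 1*(3 + 3*exp(-2*I*pi/5) + 3*exp(-4*I*pi/5))*conj(exp(-4*I*pi/5))]
      = (1/5)[(9) + (3 + 3*exp(-2*I*pi/5) + 3*exp(-4*I*pi/5)) + (3 + 3*exp(-4*I*pi/5) + 3*exp(2*I*pi/5)) + (3 + 3*exp(-2*I*pi/5) + 3*exp(4*I*pi/5)) + (3 + 3*exp(4*I*pi/5) + 3*exp(2*I*pi/5))] = 15/5 = 3
  <chi_rho, chi_3> = (1/5)[1*(9)*conj(1) + 1*(3 + 3*exp(4*I*pi/5) + 3*exp(2*I*pi/5))*conj(exp(-4*I*pi/5)) + 1*(3 + 3*exp(-2*I*pi/5) + 3*exp(4*I*pi/5))*conj(exp(2*I*pi/5)) + 1*(3 + 3*exp(-4*I*pi/5) + 3*exp(2*I*pi/5))*conj(exp(-2*I*pi/5)) + 1*(3 + 3*exp(-2*I*pi/5) + 3*exp(-4*I*pi/5))*conj(exp(4*I*pi/5))]
      = (1/5)[(9) + (3*exp(-2*I*pi/5) + 3*exp(-4*I*pi/5) + 3*exp(4*I*pi/5)) + (3*exp(-2*I*pi/5) + 3*exp(-4*I*pi/5) + 3*exp(2*I*pi/5)) + (3*exp(-2*I*pi/5) + 3*exp(4*I*pi/5) + 3*exp(2*I*pi/5)) + (3*exp(-4*I*pi/5) + 3*exp(4*I*pi/5) + 3*exp(2*I*pi/5))] = 0/5 = 0
  <chi_rho, chi_4> = (1/5)[1*(9)*conj(1) + 1*(3 + 3*exp(4*I*pi/5) + 3*exp(2*I*pi/5))*conj(exp(-2*I*pi/5)) + 1*(3 + 3*exp(-2*I*pi/5) + 3*exp(4*I*pi/5))*conj(exp(-4*I*pi/5)) + 1*(3 + 3*exp(-4*I*pi/5) + 3*exp(2*I*pi/5))*conj(exp(4*I*pi/5)) + 1*(3 + 3*exp(-2*I*pi/5) + 3*exp(-4*I*pi/5))*conj(exp(2*I*pi/5))]
      = (1/5)[(9) + (3*exp(-4*I*pi/5) + 3*exp(4*I*pi/5) + 3*exp(2*I*pi/5)) + (3*exp(-2*I*pi/5) + 3*exp(4*I*pi/5) + 3*exp(2*I*pi/5)) + (3*exp(-2*I*pi/5) + 3*exp(-4*I*pi/5) + 3*exp(2*I*pi/5)) + (3*exp(-2*I*pi/5) + 3*exp(-4*I*pi/5) + 3*exp(4*I*pi/5))] = 0/5 = 0
(Exp terms are combined using exp(i*s)*conj(exp(i*t)) = exp(i*(s-t)), and sums of them are collapsed using the identity that for every m > 1 the m distinct m-th roots of unity sum to 0, e.g. 1 + exp(2*I*pi/3) + exp(-2*I*pi/3) = 0.)
Dimension check: dim(rho) = sum (mult * dim) = 3*1 + 3*1 + 3*1 + 0*1 + 0*1 = 9 = chi_rho(e) = 9.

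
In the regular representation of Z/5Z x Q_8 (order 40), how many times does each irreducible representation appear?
Each irreducible V_i of dimension d_i appears with multiplicity d_i, i.e. rho_reg = (direct sum over all irreducibles V_i) d_i V_i. The irreducible dimensions for Z/5Z x Q_8 are 1, 1, 1, 1, 1, 1, 1, 1, 1, 1, 1, 1, 1, 1, 1, 1, 1, 1, 1, 1, 2, 2, 2, 2, 2: 20 irreducibles of dimension 1, each with multiplicity 1; 5 irreducibles of dimension 2, each with multiplicity 2. Total dimension 20*1*1 + 5*2*2 = 40 = |G|.

Explanation: General theorem: in the regular representation of a finite group G, each irreducible appears with multiplicity equal to its dimension. Check: dim(rho_reg) = sum d_i^2 = 1 + 1 + 1 + 1 + 1 + 1 + 1 + 1 + 1 + 1 + 1 + 1 + 1 + 1 + 1 + 1 + 1 + 1 + 1 + 1 + 4 + 4 + 4 + 4 + 4 = 40 = |G|.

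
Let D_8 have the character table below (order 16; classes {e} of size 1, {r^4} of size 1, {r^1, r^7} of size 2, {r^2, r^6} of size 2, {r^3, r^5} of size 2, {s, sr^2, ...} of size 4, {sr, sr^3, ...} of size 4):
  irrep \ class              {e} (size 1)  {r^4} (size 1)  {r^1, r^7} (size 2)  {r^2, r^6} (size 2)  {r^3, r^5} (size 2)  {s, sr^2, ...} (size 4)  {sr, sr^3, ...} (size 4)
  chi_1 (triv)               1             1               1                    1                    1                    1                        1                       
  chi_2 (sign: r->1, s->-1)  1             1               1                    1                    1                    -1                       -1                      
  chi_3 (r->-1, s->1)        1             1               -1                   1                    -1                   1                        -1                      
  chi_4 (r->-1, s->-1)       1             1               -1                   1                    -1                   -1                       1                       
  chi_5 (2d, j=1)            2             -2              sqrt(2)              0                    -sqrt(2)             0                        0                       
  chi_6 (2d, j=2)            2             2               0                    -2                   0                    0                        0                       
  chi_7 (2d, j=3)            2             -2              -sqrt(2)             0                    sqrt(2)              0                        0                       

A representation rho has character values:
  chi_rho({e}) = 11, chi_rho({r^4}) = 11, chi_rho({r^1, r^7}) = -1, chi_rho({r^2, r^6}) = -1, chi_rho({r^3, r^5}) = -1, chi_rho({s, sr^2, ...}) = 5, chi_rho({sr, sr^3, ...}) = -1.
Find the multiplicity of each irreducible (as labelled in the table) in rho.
Multiplicities: chi_1: 2, chi_2: 0, chi_3: 3, chi_4: 0, chi_5: 0, chi_6: 3, chi_7: 0.

Justification: Use <chi_rho, chi> = (1/|G|) sum_C |C| * chi_rho(C) * conj(chi(C)) with |G| = 16 for each irreducible chi in the table:
  <chi_rho, chi_1> = (1/16)[1*(11)*conj(1) + 1*(11)*conj(1) + 2*(-1)*conj(1) + 2*(-1)*conj(1) + 2*(-1)*conj(1) + 4*(5)*conj(1) + 4*(-1)*conj(1)]
      = (1/16)[(11) + (11) + (-2) + (-2) + (-2) + (20) + (-4)] = 32/16 = 2
  <chi_rho, chi_2> = (1/16)[1*(11)*conj(1) + 1*(11)*conj(1) + 2*(-1)*conj(1) + 2*(-1)*conj(1) + 2*(-1)*conj(1) + 4*(5)*conj(-1) + 4*(-1)*conj(-1)]
      = (1/16)[(11) + (11) + (-2) + (-2) + (-2) + (-20) + (4)] = 0/16 = 0
  <chi_rho, chi_3> = (1/16)[1*(11)*conj(1) + 1*(11)*conj(1) + 2*(-1)*conj(-1) + 2*(-1)*conj(1) + 2*(-1)*conj(-1) + 4*(5)*conj(1) + 4*(-1)*conj(-1)]
      = (1/16)[(11) + (11) + (2) + (-2) + (2) + (20) + (4)] = 48/16 = 3
  <chi_rho, chi_4> = (1/16)[1*(11)*conj(1) + 1*(11)*conj(1) + 2*(-1)*conj(-1) + 2*(-1)*conj(1) + 2*(-1)*conj(-1) + 4*(5)*conj(-1) + 4*(-1)*conj(1)]
      = (1/16)[(11) + (11) + (2) + (-2) + (2) + (-20) + (-4)] = 0/16 = 0
  <chi_rho, chi_5> = (1/16)[1*(11)*conj(2) + 1*(11)*conj(-2) + 2*(-1)*conj(sqrt(2)) + 2*(-1)*conj(0) + 2*(-1)*conj(-sqrt(2)) + 4*(5)*conj(0) + 4*(-1)*conj(0)]
      = (1/16)[(22) + (-22) + (-2*sqrt(2)) + (0) + (2*sqrt(2)) + (0) + (0)] = 0/16 = 0
  <chi_rho, chi_6> = (1/16)[1*(11)*conj(2) + 1*(11)*conj(2) + 2*(-1)*conj(0) + 2*(-1)*conj(-2) + 2*(-1)*conj(0) + 4*(5)*conj(0) + 4*(-1)*conj(0)]
      = (1/16)[(22) + (22) + (0) + (4) + (0) + (0) + (0)] = 48/16 = 3
  <chi_rho, chi_7> = (1/16)[1*(11)*conj(2) + 1*(11)*conj(-2) + 2*(-1)*conj(-sqrt(2)) + 2*(-1)*conj(0) + 2*(-1)*conj(sqrt(2)) + 4*(5)*conj(0) + 4*(-1)*conj(0)]
      = (1/16)[(22) + (-22) + (2*sqrt(2)) + (0) + (-2*sqrt(2)) + (0) + (0)] = 0/16 = 0
Dimension check: dim(rho) = sum (mult * dim) = 2*1 + 0*1 + 3*1 + 0*1 + 0*2 + 3*2 + 0*2 = 11 = chi_rho(e) = 11.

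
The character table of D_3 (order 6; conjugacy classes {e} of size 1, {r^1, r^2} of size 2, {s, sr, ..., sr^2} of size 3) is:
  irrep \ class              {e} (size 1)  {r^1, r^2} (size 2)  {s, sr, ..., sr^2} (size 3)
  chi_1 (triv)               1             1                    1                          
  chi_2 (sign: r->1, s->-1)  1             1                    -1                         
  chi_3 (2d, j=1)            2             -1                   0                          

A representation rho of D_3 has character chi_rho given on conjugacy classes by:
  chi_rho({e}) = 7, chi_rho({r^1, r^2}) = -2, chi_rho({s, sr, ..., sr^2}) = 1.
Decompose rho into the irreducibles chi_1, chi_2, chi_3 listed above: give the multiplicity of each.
Multiplicities: chi_1: 1, chi_2: 0, chi_3: 3.

Proof sketch: Use <chi_rho, chi> = (1/|G|) sum_C |C| * chi_rho(C) * conj(chi(C)) with |G| = 6 for each irreducible chi in the table:
  <chi_rho, chi_1> = (1/6)[1*(7)*conj(1) + 2*(-2)*conj(1) + 3*(1)*conj(1)]
      = (1/6)[(7) + (-4) + (3)] = 6/6 = 1
  <chi_rho, chi_2> = (1/6)[1*(7)*conj(1) + 2*(-2)*conj(1) + 3*(1)*conj(-1)]
      = (1/6)[(7) + (-4) + (-3)] = 0/6 = 0
  <chi_rho, chi_3> = (1/6)[1*(7)*conj(2) + 2*(-2)*conj(-1) + 3*(1)*conj(0)]
      = (1/6)[(14) + (4) + (0)] = 18/6 = 3
Dimension check: dim(rho) = sum (mult * dim) = 1*1 + 0*1 + 3*2 = 7 = chi_rho(e) = 7.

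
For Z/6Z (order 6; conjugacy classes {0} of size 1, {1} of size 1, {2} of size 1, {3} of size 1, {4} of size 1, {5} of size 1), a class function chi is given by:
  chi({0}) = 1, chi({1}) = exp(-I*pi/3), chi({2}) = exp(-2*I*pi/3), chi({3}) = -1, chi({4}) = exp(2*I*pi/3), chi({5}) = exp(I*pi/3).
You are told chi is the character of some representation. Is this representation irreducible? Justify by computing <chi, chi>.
Irreducible: <chi, chi> = 1.

Details: <chi, chi> = (1/|G|) sum_C |C| * |chi(C)|^2 = (1/6)[1*|1|^2 + 1*|exp(-I*pi/3)|^2 + 1*|exp(-2*I*pi/3)|^2 + 1*|-1|^2 + 1*|exp(2*I*pi/3)|^2 + 1*|exp(I*pi/3)|^2]
  = (1/6)[(1) + (1) + (1) + (1) + (1) + (1)] = 6/6 = 1.
(Exp terms are combined using exp(i*s)*conj(exp(i*t)) = exp(i*(s-t)), and sums of them are collapsed using the identity that for every m > 1 the m distinct m-th roots of unity sum to 0, e.g. 1 + exp(2*I*pi/3) + exp(-2*I*pi/3) = 0.)
A character is irreducible iff <chi, chi> = 1, so this representation is irreducible.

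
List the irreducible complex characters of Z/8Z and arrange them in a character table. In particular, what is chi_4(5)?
Character table of Z/8Z (irreps indexed chi_0,...,chi_7 with chi_k(m) = zeta_8^(k*m), zeta_8 = exp(2*pi*i/8)):
  irrep \ class  {0} (size 1)  {1} (size 1)    {2} (size 1)  {3} (size 1)    {4} (size 1)  {5} (size 1)    {6} (size 1)  {7} (size 1)  
  chi_0          1             1               1             1               1             1               1             1             
  chi_1          1             exp(I*pi/4)     I             exp(3*I*pi/4)   -1            exp(-3*I*pi/4)  -I            exp(-I*pi/4)  
  chi_2          1             I               -1            -I              1             I               -1            -I            
  chi_3          1             exp(3*I*pi/4)   -I            exp(I*pi/4)     -1            exp(-I*pi/4)    I             exp(-3*I*pi/4)
  chi_4          1             -1              1             -1              1             -1              1             -1            
  chi_5          1             exp(-3*I*pi/4)  I             exp(-I*pi/4)    -1            exp(I*pi/4)     -I            exp(3*I*pi/4) 
  chi_6          1             -I              -1            I               1             -I              -1            I             
  chi_7          1             exp(-I*pi/4)    -I            exp(-3*I*pi/4)  -1            exp(3*I*pi/4)   I             exp(I*pi/4)   

Spot check: chi_4(5) = zeta_8^(4*5) = zeta_8^20 = -1.

Working: Z/8Z is abelian, so all 8 irreducible complex representations are 1-dimensional. They are given by chi_k(m) = zeta_8^(k*m) for k = 0,...,7. Row orthogonality: sum_m chi_k(m) conj(chi_l(m)) = 8 * [k = l].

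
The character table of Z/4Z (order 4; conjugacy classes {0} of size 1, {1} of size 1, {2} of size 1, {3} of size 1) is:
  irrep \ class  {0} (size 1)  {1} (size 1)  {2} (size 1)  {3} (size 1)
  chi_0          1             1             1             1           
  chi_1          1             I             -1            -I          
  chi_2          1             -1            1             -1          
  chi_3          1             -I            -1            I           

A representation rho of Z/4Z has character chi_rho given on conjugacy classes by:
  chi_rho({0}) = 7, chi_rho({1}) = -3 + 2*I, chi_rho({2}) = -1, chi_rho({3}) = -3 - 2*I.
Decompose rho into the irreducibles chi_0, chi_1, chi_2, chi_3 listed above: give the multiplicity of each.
Multiplicities: chi_0: 0, chi_1: 3, chi_2: 3, chi_3: 1.

Explanation: Use <chi_rho, chi> = (1/|G|) sum_C |C| * chi_rho(C) * conj(chi(C)) with |G| = 4 for each irreducible chi in the table:
  <chi_rho, chi_0> = (1/4)[1*(7)*conj(1) + 1*(-3 + 2*I)*conj(1) + 1*(-1)*conj(1) + 1*(-3 - 2*I)*conj(1)]
      = (1/4)[(7) + (-3 + 2*I) + (-1) + (-3 - 2*I)] = 0/4 = 0
  <chi_rho, chi_1> = (1/4)[1*(7)*conj(1) + 1*(-3 + 2*I)*conj(I) + 1*(-1)*conj(-1) + 1*(-3 - 2*I)*conj(-I)]
      = (1/4)[(7) + (2 + 3*I) + (1) + (2 - 3*I)] = 12/4 = 3
  <chi_rho, chi_2> = (1/4)[1*(7)*conj(1) + 1*(-3 + 2*I)*conj(-1) + 1*(-1)*conj(1) + 1*(-3 - 2*I)*conj(-1)]
      = (1/4)[(7) + (3 - 2*I) + (-1) + (3 + 2*I)] = 12/4 = 3
  <chi_rho, chi_3> = (1/4)[1*(7)*conj(1) + 1*(-3 + 2*I)*conj(-I) + 1*(-1)*conj(-1) + 1*(-3 - 2*I)*conj(I)]
      = (1/4)[(7) + (-2 - 3*I) + (1) + (-2 + 3*I)] = 4/4 = 1
(Exp terms are combined using exp(i*s)*conj(exp(i*t)) = exp(i*(s-t)), and sums of them are collapsed using the identity that for every m > 1 the m distinct m-th roots of unity sum to 0, e.g. 1 + exp(2*I*pi/3) + exp(-2*I*pi/3) = 0.)
Dimension check: dim(rho) = sum (mult * dim) = 0*1 + 3*1 + 3*1 + 1*1 = 7 = chi_rho(e) = 7.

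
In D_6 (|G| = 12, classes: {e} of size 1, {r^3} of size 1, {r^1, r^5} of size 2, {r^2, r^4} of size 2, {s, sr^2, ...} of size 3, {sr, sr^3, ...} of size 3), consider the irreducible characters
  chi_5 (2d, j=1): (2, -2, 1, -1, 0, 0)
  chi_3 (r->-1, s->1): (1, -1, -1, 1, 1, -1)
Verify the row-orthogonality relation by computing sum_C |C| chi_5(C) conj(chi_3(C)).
Sum = 0; so <chi_5, chi_3> = 0 (distinct irreducibles are orthogonal).

Working: Compute term by term over conjugacy classes (|C| * chi_5(C) * conj(chi_3(C))):
  1*(2)*conj(1) + 1*(-2)*conj(-1) + 2*(1)*conj(-1) + 2*(-1)*conj(1) + 3*(0)*conj(1) + 3*(0)*conj(-1)
  = (2) + (2) + (-2) + (-2) + (0) + (0)
  = 0.
Dividing by |G| = 12 gives 0/12 = 0, matching the row-orthogonality relation <chi_5, chi_3> = [chi_5 = chi_3].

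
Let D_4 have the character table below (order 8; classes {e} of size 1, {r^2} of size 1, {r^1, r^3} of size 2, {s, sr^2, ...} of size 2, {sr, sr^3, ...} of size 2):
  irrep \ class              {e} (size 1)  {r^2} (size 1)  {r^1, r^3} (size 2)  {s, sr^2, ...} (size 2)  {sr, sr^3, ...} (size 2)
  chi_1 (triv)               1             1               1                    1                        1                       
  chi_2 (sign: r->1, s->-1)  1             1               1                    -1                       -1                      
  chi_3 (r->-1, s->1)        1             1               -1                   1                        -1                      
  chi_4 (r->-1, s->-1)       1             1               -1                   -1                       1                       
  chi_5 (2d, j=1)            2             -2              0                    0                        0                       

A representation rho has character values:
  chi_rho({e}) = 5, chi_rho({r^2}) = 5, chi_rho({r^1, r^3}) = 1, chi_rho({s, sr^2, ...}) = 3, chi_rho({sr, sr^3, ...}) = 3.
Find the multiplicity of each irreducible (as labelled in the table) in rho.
Multiplicities: chi_1: 3, chi_2: 0, chi_3: 1, chi_4: 1, chi_5: 0.

Derivation: Use <chi_rho, chi> = (1/|G|) sum_C |C| * chi_rho(C) * conj(chi(C)) with |G| = 8 for each irreducible chi in the table:
  <chi_rho, chi_1> = (1/8)[1*(5)*conj(1) + 1*(5)*conj(1) + 2*(1)*conj(1) + 2*(3)*conj(1) + 2*(3)*conj(1)]
      = (1/8)[(5) + (5) + (2) + (6) + (6)] = 24/8 = 3
  <chi_rho, chi_2> = (1/8)[1*(5)*conj(1) + 1*(5)*conj(1) + 2*(1)*conj(1) + 2*(3)*conj(-1) + 2*(3)*conj(-1)]
      = (1/8)[(5) + (5) + (2) + (-6) + (-6)] = 0/8 = 0
  <chi_rho, chi_3> = (1/8)[1*(5)*conj(1) + 1*(5)*conj(1) + 2*(1)*conj(-1) + 2*(3)*conj(1) + 2*(3)*conj(-1)]
      = (1/8)[(5) + (5) + (-2) + (6) + (-6)] = 8/8 = 1
  <chi_rho, chi_4> = (1/8)[1*(5)*conj(1) + 1*(5)*conj(1) + 2*(1)*conj(-1) + 2*(3)*conj(-1) + 2*(3)*conj(1)]
      = (1/8)[(5) + (5) + (-2) + (-6) + (6)] = 8/8 = 1
  <chi_rho, chi_5> = (1/8)[1*(5)*conj(2) + 1*(5)*conj(-2) + 2*(1)*conj(0) + 2*(3)*conj(0) + 2*(3)*conj(0)]
      = (1/8)[(10) + (-10) + (0) + (0) + (0)] = 0/8 = 0
Dimension check: dim(rho) = sum (mult * dim) = 3*1 + 0*1 + 1*1 + 1*1 + 0*2 = 5 = chi_rho(e) = 5.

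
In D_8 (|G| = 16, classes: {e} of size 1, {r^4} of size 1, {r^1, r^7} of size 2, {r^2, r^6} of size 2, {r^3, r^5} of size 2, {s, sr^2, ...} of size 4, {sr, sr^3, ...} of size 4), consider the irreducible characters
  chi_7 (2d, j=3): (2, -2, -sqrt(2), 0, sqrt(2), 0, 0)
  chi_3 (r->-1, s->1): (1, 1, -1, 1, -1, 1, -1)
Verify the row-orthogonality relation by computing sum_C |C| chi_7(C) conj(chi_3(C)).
Sum = 0; so <chi_7, chi_3> = 0 (distinct irreducibles are orthogonal).

Compute term by term over conjugacy classes (|C| * chi_7(C) * conj(chi_3(C))):
  1*(2)*conj(1) + 1*(-2)*conj(1) + 2*(-sqrt(2))*conj(-1) + 2*(0)*conj(1) + 2*(sqrt(2))*conj(-1) + 4*(0)*conj(1) + 4*(0)*conj(-1)
  = (2) + (-2) + (2*sqrt(2)) + (0) + (-2*sqrt(2)) + (0) + (0)
  = 0.
Dividing by |G| = 16 gives 0/16 = 0, matching the row-orthogonality relation <chi_7, chi_3> = [chi_7 = chi_3].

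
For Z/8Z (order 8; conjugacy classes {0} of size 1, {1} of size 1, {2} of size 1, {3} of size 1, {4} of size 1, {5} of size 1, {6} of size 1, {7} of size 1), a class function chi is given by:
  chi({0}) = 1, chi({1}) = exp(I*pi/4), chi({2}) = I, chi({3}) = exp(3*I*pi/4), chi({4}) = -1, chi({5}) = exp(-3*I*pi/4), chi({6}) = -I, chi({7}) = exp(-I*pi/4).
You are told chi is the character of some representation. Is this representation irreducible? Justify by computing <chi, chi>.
Irreducible: <chi, chi> = 1.

Reasoning: <chi, chi> = (1/|G|) sum_C |C| * |chi(C)|^2 = (1/8)[1*|1|^2 + 1*|exp(I*pi/4)|^2 + 1*|I|^2 + 1*|exp(3*I*pi/4)|^2 + 1*|-1|^2 + 1*|exp(-3*I*pi/4)|^2 + 1*|-I|^2 + 1*|exp(-I*pi/4)|^2]
  = (1/8)[(1) + (1) + (1) + (1) + (1) + (1) + (1) + (1)] = 8/8 = 1.
(Exp terms are combined using exp(i*s)*conj(exp(i*t)) = exp(i*(s-t)), and sums of them are collapsed using the identity that for every m > 1 the m distinct m-th roots of unity sum to 0, e.g. 1 + exp(2*I*pi/3) + exp(-2*I*pi/3) = 0.)
A character is irreducible iff <chi, chi> = 1, so this representation is irreducible.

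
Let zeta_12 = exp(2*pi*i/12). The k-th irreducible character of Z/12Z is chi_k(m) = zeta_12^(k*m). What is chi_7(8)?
chi_7(8) = zeta_12^56 = exp(-2*I*pi/3)

Why: chi_7(8) = zeta_12^(7*8) = zeta_12^56. Since zeta_12^12 = 1, this equals zeta_12^8 = exp(2*pi*i*8/12) = exp(-2*I*pi/3).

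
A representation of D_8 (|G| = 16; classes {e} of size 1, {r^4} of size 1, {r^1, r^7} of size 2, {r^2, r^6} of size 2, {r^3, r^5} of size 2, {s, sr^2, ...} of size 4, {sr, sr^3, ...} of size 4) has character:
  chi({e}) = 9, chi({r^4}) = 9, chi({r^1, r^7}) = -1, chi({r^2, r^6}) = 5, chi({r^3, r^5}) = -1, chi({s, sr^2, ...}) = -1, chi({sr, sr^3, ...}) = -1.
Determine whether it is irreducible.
Not irreducible (reducible): <chi, chi> = 14 > 1.

Proof sketch: <chi, chi> = (1/|G|) sum_C |C| * |chi(C)|^2 = (1/16)[1*|9|^2 + 1*|9|^2 + 2*|-1|^2 + 2*|5|^2 + 2*|-1|^2 + 4*|-1|^2 + 4*|-1|^2]
  = (1/16)[(81) + (81) + (2) + (50) + (2) + (4) + (4)] = 224/16 = 14.
A character is irreducible iff <chi, chi> = 1, so this representation is reducible.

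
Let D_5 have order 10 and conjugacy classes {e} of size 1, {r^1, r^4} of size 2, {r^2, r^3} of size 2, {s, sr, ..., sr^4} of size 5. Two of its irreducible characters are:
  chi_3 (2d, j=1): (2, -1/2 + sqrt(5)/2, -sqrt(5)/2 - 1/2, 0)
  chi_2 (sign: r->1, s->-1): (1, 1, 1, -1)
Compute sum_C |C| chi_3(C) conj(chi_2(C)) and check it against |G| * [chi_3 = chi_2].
Sum = 0; so <chi_3, chi_2> = 0 (distinct irreducibles are orthogonal).

Why: Compute term by term over conjugacy classes (|C| * chi_3(C) * conj(chi_2(C))):
  1*(2)*conj(1) + 2*(-1/2 + sqrt(5)/2)*conj(1) + 2*(-sqrt(5)/2 - 1/2)*conj(1) + 5*(0)*conj(-1)
  = (2) + (-1 + sqrt(5)) + (-sqrt(5) - 1) + (0)
  = 0.
Dividing by |G| = 10 gives 0/10 = 0, matching the row-orthogonality relation <chi_3, chi_2> = [chi_3 = chi_2].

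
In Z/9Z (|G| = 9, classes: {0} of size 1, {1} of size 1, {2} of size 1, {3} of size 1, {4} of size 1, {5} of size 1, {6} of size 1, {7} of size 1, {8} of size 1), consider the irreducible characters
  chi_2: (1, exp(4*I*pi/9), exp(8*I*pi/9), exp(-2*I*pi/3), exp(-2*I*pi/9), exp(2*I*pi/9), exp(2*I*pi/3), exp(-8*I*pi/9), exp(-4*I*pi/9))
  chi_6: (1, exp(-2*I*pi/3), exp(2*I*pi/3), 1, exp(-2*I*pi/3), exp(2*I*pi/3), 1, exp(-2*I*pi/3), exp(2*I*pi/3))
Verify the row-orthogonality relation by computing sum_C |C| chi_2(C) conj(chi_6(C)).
Sum = 0; so <chi_2, chi_6> = 0 (distinct irreducibles are orthogonal).

Proof sketch: Compute term by term over conjugacy classes (|C| * chi_2(C) * conj(chi_6(C))):
  1*(1)*conj(1) + 1*(exp(4*I*pi/9))*conj(exp(-2*I*pi/3)) + 1*(exp(8*I*pi/9))*conj(exp(2*I*pi/3)) + 1*(exp(-2*I*pi/3))*conj(1) + 1*(exp(-2*I*pi/9))*conj(exp(-2*I*pi/3)) + 1*(exp(2*I*pi/9))*conj(exp(2*I*pi/3)) + 1*(exp(2*I*pi/3))*conj(1) + 1*(exp(-8*I*pi/9))*conj(exp(-2*I*pi/3)) + 1*(exp(-4*I*pi/9))*conj(exp(2*I*pi/3))
  = (1) + (exp(-8*I*pi/9)) + (exp(2*I*pi/9)) + (exp(-2*I*pi/3)) + (exp(4*I*pi/9)) + (exp(-4*I*pi/9)) + (exp(2*I*pi/3)) + (exp(-2*I*pi/9)) + (exp(8*I*pi/9))
  = 0.
(Exp terms are combined using exp(i*s)*conj(exp(i*t)) = exp(i*(s-t)), and sums of them are collapsed using the identity that for every m > 1 the m distinct m-th roots of unity sum to 0, e.g. 1 + exp(2*I*pi/3) + exp(-2*I*pi/3) = 0.)
Dividing by |G| = 9 gives 0/9 = 0, matching the row-orthogonality relation <chi_2, chi_6> = [chi_2 = chi_6].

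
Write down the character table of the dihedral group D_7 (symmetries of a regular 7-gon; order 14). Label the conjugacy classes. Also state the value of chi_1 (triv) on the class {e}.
Conjugacy classes: {e} of size 1, {r^1, r^6} of size 2, {r^2, r^5} of size 2, {r^3, r^4} of size 2, {s, sr, ..., sr^6} of size 7.
Character table:
  irrep \ class              {e} (size 1)  {r^1, r^6} (size 2)  {r^2, r^5} (size 2)  {r^3, r^4} (size 2)  {s, sr, ..., sr^6} (size 7)
  chi_1 (triv)               1             1                    1                    1                    1                          
  chi_2 (sign: r->1, s->-1)  1             1                    1                    1                    -1                         
  chi_3 (2d, j=1)            2             2*cos(2*pi/7)        -2*cos(3*pi/7)       -2*cos(pi/7)         0                          
  chi_4 (2d, j=2)            2             -2*cos(3*pi/7)       -2*cos(pi/7)         2*cos(2*pi/7)        0                          
  chi_5 (2d, j=3)            2             -2*cos(pi/7)         2*cos(2*pi/7)        -2*cos(3*pi/7)       0                          

Spot check: chi_1 (triv) on {e} = 1.

Solution. D_7 has order 2*7 = 14 with 5 conjugacy classes, hence 5 irreducibles. Sum of squared dims 1 + 1 + 4 + 4 + 4 = 14 = |G|. Linear characters come from the abelianisation; the 2-dimensional irreps have character r^k -> 2*cos(2*pi*j*k/7), reflections -> 0.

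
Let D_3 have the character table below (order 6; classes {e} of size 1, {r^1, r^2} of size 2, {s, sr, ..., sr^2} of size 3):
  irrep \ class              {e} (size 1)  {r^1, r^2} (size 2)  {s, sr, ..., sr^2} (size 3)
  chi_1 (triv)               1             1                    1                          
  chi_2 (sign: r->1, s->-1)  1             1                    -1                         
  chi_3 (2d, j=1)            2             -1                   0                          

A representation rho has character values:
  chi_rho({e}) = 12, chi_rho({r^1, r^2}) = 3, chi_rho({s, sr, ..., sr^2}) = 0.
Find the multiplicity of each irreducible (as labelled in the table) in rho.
Multiplicities: chi_1: 3, chi_2: 3, chi_3: 3.

Working: Use <chi_rho, chi> = (1/|G|) sum_C |C| * chi_rho(C) * conj(chi(C)) with |G| = 6 for each irreducible chi in the table:
  <chi_rho, chi_1> = (1/6)[1*(12)*conj(1) + 2*(3)*conj(1) + 3*(0)*conj(1)]
      = (1/6)[(12) + (6) + (0)] = 18/6 = 3
  <chi_rho, chi_2> = (1/6)[1*(12)*conj(1) + 2*(3)*conj(1) + 3*(0)*conj(-1)]
      = (1/6)[(12) + (6) + (0)] = 18/6 = 3
  <chi_rho, chi_3> = (1/6)[1*(12)*conj(2) + 2*(3)*conj(-1) + 3*(0)*conj(0)]
      = (1/6)[(24) + (-6) + (0)] = 18/6 = 3
Dimension check: dim(rho) = sum (mult * dim) = 3*1 + 3*1 + 3*2 = 12 = chi_rho(e) = 12.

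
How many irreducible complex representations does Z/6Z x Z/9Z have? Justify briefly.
54

Reasoning: The number of irreducible complex representations of a finite group equals its number of conjugacy classes. Z/6Z x Z/9Z is abelian of order 54, so every element is its own conjugacy class: 54 classes, so Z/6Z x Z/9Z (order 54) has exactly 54 irreducible complex representations.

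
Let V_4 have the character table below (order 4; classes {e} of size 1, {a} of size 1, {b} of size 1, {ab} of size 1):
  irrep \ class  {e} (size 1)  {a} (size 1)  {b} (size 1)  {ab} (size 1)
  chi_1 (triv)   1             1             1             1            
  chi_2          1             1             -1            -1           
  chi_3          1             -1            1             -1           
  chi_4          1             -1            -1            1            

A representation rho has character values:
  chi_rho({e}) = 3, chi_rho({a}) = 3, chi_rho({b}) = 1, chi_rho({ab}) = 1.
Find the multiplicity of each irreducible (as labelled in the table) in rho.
Multiplicities: chi_1: 2, chi_2: 1, chi_3: 0, chi_4: 0.

Working: Use <chi_rho, chi> = (1/|G|) sum_C |C| * chi_rho(C) * conj(chi(C)) with |G| = 4 for each irreducible chi in the table:
  <chi_rho, chi_1> = (1/4)[1*(3)*conj(1) + 1*(3)*conj(1) + 1*(1)*conj(1) + 1*(1)*conj(1)]
      = (1/4)[(3) + (3) + (1) + (1)] = 8/4 = 2
  <chi_rho, chi_2> = (1/4)[1*(3)*conj(1) + 1*(3)*conj(1) + 1*(1)*conj(-1) + 1*(1)*conj(-1)]
      = (1/4)[(3) + (3) + (-1) + (-1)] = 4/4 = 1
  <chi_rho, chi_3> = (1/4)[1*(3)*conj(1) + 1*(3)*conj(-1) + 1*(1)*conj(1) + 1*(1)*conj(-1)]
      = (1/4)[(3) + (-3) + (1) + (-1)] = 0/4 = 0
  <chi_rho, chi_4> = (1/4)[1*(3)*conj(1) + 1*(3)*conj(-1) + 1*(1)*conj(-1) + 1*(1)*conj(1)]
      = (1/4)[(3) + (-3) + (-1) + (1)] = 0/4 = 0
Dimension check: dim(rho) = sum (mult * dim) = 2*1 + 1*1 + 0*1 + 0*1 = 3 = chi_rho(e) = 3.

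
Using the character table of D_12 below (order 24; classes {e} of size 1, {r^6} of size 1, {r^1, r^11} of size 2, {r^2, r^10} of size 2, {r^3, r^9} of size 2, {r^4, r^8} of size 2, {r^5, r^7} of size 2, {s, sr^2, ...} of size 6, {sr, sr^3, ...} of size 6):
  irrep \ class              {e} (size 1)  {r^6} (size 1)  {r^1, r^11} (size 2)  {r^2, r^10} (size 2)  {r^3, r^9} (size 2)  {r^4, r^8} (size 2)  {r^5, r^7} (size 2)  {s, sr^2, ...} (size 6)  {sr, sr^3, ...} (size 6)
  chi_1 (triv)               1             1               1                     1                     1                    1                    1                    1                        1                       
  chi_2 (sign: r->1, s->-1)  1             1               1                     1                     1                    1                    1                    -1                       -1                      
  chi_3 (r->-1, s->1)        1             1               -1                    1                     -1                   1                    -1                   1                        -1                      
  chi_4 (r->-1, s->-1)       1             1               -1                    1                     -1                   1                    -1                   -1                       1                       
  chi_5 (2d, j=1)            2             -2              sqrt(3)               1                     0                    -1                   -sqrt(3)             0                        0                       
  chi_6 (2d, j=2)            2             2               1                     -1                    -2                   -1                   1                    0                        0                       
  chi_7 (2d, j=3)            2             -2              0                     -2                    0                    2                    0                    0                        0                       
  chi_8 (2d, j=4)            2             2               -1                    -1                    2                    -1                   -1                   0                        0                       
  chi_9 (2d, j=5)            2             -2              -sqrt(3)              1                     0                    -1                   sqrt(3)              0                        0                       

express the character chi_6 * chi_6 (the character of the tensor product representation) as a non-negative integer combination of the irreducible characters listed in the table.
chi_6 tensor chi_6 = chi_1 + chi_2 + chi_8 (all other irreducibles have multiplicity 0).

Proof sketch: The character of a tensor product is the pointwise product (chi_6 * chi_6)(C) = chi_6(C) * chi_6(C):
  {e}: (2)*(2), {r^6}: (2)*(2), {r^1, r^11}: (1)*(1), {r^2, r^10}: (-1)*(-1), {r^3, r^9}: (-2)*(-2), {r^4, r^8}: (-1)*(-1), {r^5, r^7}: (1)*(1), {s, sr^2, ...}: (0)*(0), {sr, sr^3, ...}: (0)*(0)
so (chi_6 * chi_6) takes values
  {e} -> 4, {r^6} -> 4, {r^1, r^11} -> 1, {r^2, r^10} -> 1, {r^3, r^9} -> 4, {r^4, r^8} -> 1, {r^5, r^7} -> 1, {s, sr^2, ...} -> 0, {sr, sr^3, ...} -> 0.
Now take the inner product of this character with each irreducible chi from the table, <chi_6*chi_6, chi> = (1/24) sum_C |C| (chi_6*chi_6)(C) conj(chi(C)):
  <chi_6*chi_6, chi_1> = (1/24)[1*(4)*conj(1) + 1*(4)*conj(1) + 2*(1)*conj(1) + 2*(1)*conj(1) + 2*(4)*conj(1) + 2*(1)*conj(1) + 2*(1)*conj(1) + 6*(0)*conj(1) + 6*(0)*conj(1)]
      = (1/24)[(4) + (4) + (2) + (2) + (8) + (2) + (2) + (0) + (0)] = 24/24 = 1
  <chi_6*chi_6, chi_2> = (1/24)[1*(4)*conj(1) + 1*(4)*conj(1) + 2*(1)*conj(1) + 2*(1)*conj(1) + 2*(4)*conj(1) + 2*(1)*conj(1) + 2*(1)*conj(1) + 6*(0)*conj(-1) + 6*(0)*conj(-1)]
      = (1/24)[(4) + (4) + (2) + (2) + (8) + (2) + (2) + (0) + (0)] = 24/24 = 1
  <chi_6*chi_6, chi_3> = (1/24)[1*(4)*conj(1) + 1*(4)*conj(1) + 2*(1)*conj(-1) + 2*(1)*conj(1) + 2*(4)*conj(-1) + 2*(1)*conj(1) + 2*(1)*conj(-1) + 6*(0)*conj(1) + 6*(0)*conj(-1)]
      = (1/24)[(4) + (4) + (-2) + (2) + (-8) + (2) + (-2) + (0) + (0)] = 0/24 = 0
  <chi_6*chi_6, chi_4> = (1/24)[1*(4)*conj(1) + 1*(4)*conj(1) + 2*(1)*conj(-1) + 2*(1)*conj(1) + 2*(4)*conj(-1) + 2*(1)*conj(1) + 2*(1)*conj(-1) + 6*(0)*conj(-1) + 6*(0)*conj(1)]
      = (1/24)[(4) + (4) + (-2) + (2) + (-8) + (2) + (-2) + (0) + (0)] = 0/24 = 0
  <chi_6*chi_6, chi_5> = (1/24)[1*(4)*conj(2) + 1*(4)*conj(-2) + 2*(1)*conj(sqrt(3)) + 2*(1)*conj(1) + 2*(4)*conj(0) + 2*(1)*conj(-1) + 2*(1)*conj(-sqrt(3)) + 6*(0)*conj(0) + 6*(0)*conj(0)]
      = (1/24)[(8) + (-8) + (2*sqrt(3)) + (2) + (0) + (-2) + (-2*sqrt(3)) + (0) + (0)] = 0/24 = 0
  <chi_6*chi_6, chi_6> = (1/24)[1*(4)*conj(2) + 1*(4)*conj(2) + 2*(1)*conj(1) + 2*(1)*conj(-1) + 2*(4)*conj(-2) + 2*(1)*conj(-1) + 2*(1)*conj(1) + 6*(0)*conj(0) + 6*(0)*conj(0)]
      = (1/24)[(8) + (8) + (2) + (-2) + (-16) + (-2) + (2) + (0) + (0)] = 0/24 = 0
  <chi_6*chi_6, chi_7> = (1/24)[1*(4)*conj(2) + 1*(4)*conj(-2) + 2*(1)*conj(0) + 2*(1)*conj(-2) + 2*(4)*conj(0) + 2*(1)*conj(2) + 2*(1)*conj(0) + 6*(0)*conj(0) + 6*(0)*conj(0)]
      = (1/24)[(8) + (-8) + (0) + (-4) + (0) + (4) + (0) + (0) + (0)] = 0/24 = 0
  <chi_6*chi_6, chi_8> = (1/24)[1*(4)*conj(2) + 1*(4)*conj(2) + 2*(1)*conj(-1) + 2*(1)*conj(-1) + 2*(4)*conj(2) + 2*(1)*conj(-1) + 2*(1)*conj(-1) + 6*(0)*conj(0) + 6*(0)*conj(0)]
      = (1/24)[(8) + (8) + (-2) + (-2) + (16) + (-2) + (-2) + (0) + (0)] = 24/24 = 1
  <chi_6*chi_6, chi_9> = (1/24)[1*(4)*conj(2) + 1*(4)*conj(-2) + 2*(1)*conj(-sqrt(3)) + 2*(1)*conj(1) + 2*(4)*conj(0) + 2*(1)*conj(-1) + 2*(1)*conj(sqrt(3)) + 6*(0)*conj(0) + 6*(0)*conj(0)]
      = (1/24)[(8) + (-8) + (-2*sqrt(3)) + (2) + (0) + (-2) + (2*sqrt(3)) + (0) + (0)] = 0/24 = 0
Hence the multiplicities are chi_1: 1, chi_2: 1, chi_8: 1. Dimension check: dim(chi_6)*dim(chi_6) = 2*2 = 4 and sum (mult * dim) = 1*1 + 1*1 + 1*2 = 4.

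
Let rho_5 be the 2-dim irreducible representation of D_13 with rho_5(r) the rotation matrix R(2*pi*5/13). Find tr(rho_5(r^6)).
chi_{rho_5}(r^6) = 2*cos(2*pi*5*6/13) = -2*cos(5*pi/13)

Justification: rho_5(r^6) is rotation by angle 2*pi*5*6/13, whose trace is 2*cos(2*pi*5*6/13) = -2*cos(5*pi/13).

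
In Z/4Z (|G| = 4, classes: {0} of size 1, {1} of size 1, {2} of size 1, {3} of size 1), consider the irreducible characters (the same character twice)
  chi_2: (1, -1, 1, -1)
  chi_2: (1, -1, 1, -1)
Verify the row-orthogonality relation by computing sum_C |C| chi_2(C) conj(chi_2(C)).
Sum = 4 = |G| = 4; so <chi_2, chi_2> = 1 (norm-1 confirms irreducibility).

Explanation: Compute term by term over conjugacy classes (|C| * chi_2(C) * conj(chi_2(C))):
  1*(1)*conj(1) + 1*(-1)*conj(-1) + 1*(1)*conj(1) + 1*(-1)*conj(-1)
  = (1) + (1) + (1) + (1)
  = 4.
(Exp terms are combined using exp(i*s)*conj(exp(i*t)) = exp(i*(s-t)), and sums of them are collapsed using the identity that for every m > 1 the m distinct m-th roots of unity sum to 0, e.g. 1 + exp(2*I*pi/3) + exp(-2*I*pi/3) = 0.)
Dividing by |G| = 4 gives 4/4 = 1, matching the row-orthogonality relation <chi_2, chi_2> = [chi_2 = chi_2].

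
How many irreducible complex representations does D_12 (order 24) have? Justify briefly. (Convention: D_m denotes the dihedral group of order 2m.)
9

Explanation: The number of irreducible complex representations of a finite group equals its number of conjugacy classes. D_12 has 9 conjugacy classes (n/2 + 3 for n even), so D_12 (order 24) has exactly 9 irreducible complex representations.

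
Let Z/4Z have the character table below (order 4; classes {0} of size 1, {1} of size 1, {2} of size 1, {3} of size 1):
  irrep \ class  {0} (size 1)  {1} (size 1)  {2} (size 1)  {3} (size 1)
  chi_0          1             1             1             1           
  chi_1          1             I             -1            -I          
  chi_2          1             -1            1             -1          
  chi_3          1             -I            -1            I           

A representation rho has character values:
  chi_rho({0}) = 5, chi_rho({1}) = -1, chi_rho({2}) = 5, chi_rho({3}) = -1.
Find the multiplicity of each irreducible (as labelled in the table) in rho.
Multiplicities: chi_0: 2, chi_1: 0, chi_2: 3, chi_3: 0.

Why: Use <chi_rho, chi> = (1/|G|) sum_C |C| * chi_rho(C) * conj(chi(C)) with |G| = 4 for each irreducible chi in the table:
  <chi_rho, chi_0> = (1/4)[1*(5)*conj(1) + 1*(-1)*conj(1) + 1*(5)*conj(1) + 1*(-1)*conj(1)]
      = (1/4)[(5) + (-1) + (5) + (-1)] = 8/4 = 2
  <chi_rho, chi_1> = (1/4)[1*(5)*conj(1) + 1*(-1)*conj(I) + 1*(5)*conj(-1) + 1*(-1)*conj(-I)]
      = (1/4)[(5) + (I) + (-5) + (-I)] = 0/4 = 0
  <chi_rho, chi_2> = (1/4)[1*(5)*conj(1) + 1*(-1)*conj(-1) + 1*(5)*conj(1) + 1*(-1)*conj(-1)]
      = (1/4)[(5) + (1) + (5) + (1)] = 12/4 = 3
  <chi_rho, chi_3> = (1/4)[1*(5)*conj(1) + 1*(-1)*conj(-I) + 1*(5)*conj(-1) + 1*(-1)*conj(I)]
      = (1/4)[(5) + (-I) + (-5) + (I)] = 0/4 = 0
(Exp terms are combined using exp(i*s)*conj(exp(i*t)) = exp(i*(s-t)), and sums of them are collapsed using the identity that for every m > 1 the m distinct m-th roots of unity sum to 0, e.g. 1 + exp(2*I*pi/3) + exp(-2*I*pi/3) = 0.)
Dimension check: dim(rho) = sum (mult * dim) = 2*1 + 0*1 + 3*1 + 0*1 = 5 = chi_rho(e) = 5.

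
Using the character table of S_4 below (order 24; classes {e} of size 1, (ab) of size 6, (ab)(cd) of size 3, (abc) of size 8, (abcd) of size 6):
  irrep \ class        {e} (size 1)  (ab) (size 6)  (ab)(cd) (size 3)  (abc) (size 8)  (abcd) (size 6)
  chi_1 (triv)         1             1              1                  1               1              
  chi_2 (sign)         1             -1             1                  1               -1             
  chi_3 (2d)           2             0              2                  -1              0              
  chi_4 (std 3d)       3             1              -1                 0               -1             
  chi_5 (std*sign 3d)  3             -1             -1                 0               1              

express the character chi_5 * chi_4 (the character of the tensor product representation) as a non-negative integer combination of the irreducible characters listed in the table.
chi_5 tensor chi_4 = chi_2 + chi_3 + chi_4 + chi_5 (all other irreducibles have multiplicity 0).

Working: The character of a tensor product is the pointwise product (chi_5 * chi_4)(C) = chi_5(C) * chi_4(C):
  {e}: (3)*(3), (ab): (-1)*(1), (ab)(cd): (-1)*(-1), (abc): (0)*(0), (abcd): (1)*(-1)
so (chi_5 * chi_4) takes values
  {e} -> 9, (ab) -> -1, (ab)(cd) -> 1, (abc) -> 0, (abcd) -> -1.
Now take the inner product of this character with each irreducible chi from the table, <chi_5*chi_4, chi> = (1/24) sum_C |C| (chi_5*chi_4)(C) conj(chi(C)):
  <chi_5*chi_4, chi_1> = (1/24)[1*(9)*conj(1) + 6*(-1)*conj(1) + 3*(1)*conj(1) + 8*(0)*conj(1) + 6*(-1)*conj(1)]
      = (1/24)[(9) + (-6) + (3) + (0) + (-6)] = 0/24 = 0
  <chi_5*chi_4, chi_2> = (1/24)[1*(9)*conj(1) + 6*(-1)*conj(-1) + 3*(1)*conj(1) + 8*(0)*conj(1) + 6*(-1)*conj(-1)]
      = (1/24)[(9) + (6) + (3) + (0) + (6)] = 24/24 = 1
  <chi_5*chi_4, chi_3> = (1/24)[1*(9)*conj(2) + 6*(-1)*conj(0) + 3*(1)*conj(2) + 8*(0)*conj(-1) + 6*(-1)*conj(0)]
      = (1/24)[(18) + (0) + (6) + (0) + (0)] = 24/24 = 1
  <chi_5*chi_4, chi_4> = (1/24)[1*(9)*conj(3) + 6*(-1)*conj(1) + 3*(1)*conj(-1) + 8*(0)*conj(0) + 6*(-1)*conj(-1)]
      = (1/24)[(27) + (-6) + (-3) + (0) + (6)] = 24/24 = 1
  <chi_5*chi_4, chi_5> = (1/24)[1*(9)*conj(3) + 6*(-1)*conj(-1) + 3*(1)*conj(-1) + 8*(0)*conj(0) + 6*(-1)*conj(1)]
      = (1/24)[(27) + (6) + (-3) + (0) + (-6)] = 24/24 = 1
Hence the multiplicities are chi_2: 1, chi_3: 1, chi_4: 1, chi_5: 1. Dimension check: dim(chi_5)*dim(chi_4) = 3*3 = 9 and sum (mult * dim) = 1*1 + 1*2 + 1*3 + 1*3 = 9.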